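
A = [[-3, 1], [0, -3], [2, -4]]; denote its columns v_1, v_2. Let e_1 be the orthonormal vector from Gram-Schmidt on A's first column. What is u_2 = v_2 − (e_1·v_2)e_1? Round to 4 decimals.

v_1 = (-3, 0, 2); ‖v_1‖ = 3.6056, so e_1 = (-0.8321, 0.0000, 0.5547).
e_1·v_2 = (-0.8321)·1 + 0.0000·(-3) + 0.5547·(-4) = -3.0509.
u_2 = v_2 + 3.0509·e_1 = (-1.5385, -3.0000, -2.3077).

u_2 = (-1.5385, -3.0000, -2.3077)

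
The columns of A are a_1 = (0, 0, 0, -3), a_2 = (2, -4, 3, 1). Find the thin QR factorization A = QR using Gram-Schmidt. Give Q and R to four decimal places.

a_1 = (0, 0, 0, -3); ‖a_1‖ = 3.0000, so e_1 = (0.0000, 0.0000, 0.0000, -1.0000).
e_1·a_2 = 0.0000·2 + 0.0000·(-4) + 0.0000·3 + (-1.0000)·1 = -1.0000.
u_2 = a_2 + 1.0000·e_1 = (2.0000, -4.0000, 3.0000, 0.0000).
‖u_2‖ = 5.3852, so e_2 = (0.3714, -0.7428, 0.5571, 0.0000).

Q = [[0.0000, 0.3714], [0.0000, -0.7428], [0.0000, 0.5571], [-1.0000, 0.0000]], R = [[3.0000, -1.0000], [0.0000, 5.3852]]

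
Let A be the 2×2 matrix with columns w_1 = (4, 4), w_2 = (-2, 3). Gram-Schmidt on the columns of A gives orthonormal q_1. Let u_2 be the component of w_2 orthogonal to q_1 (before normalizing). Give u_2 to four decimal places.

u_2 = (-2.5000, 2.5000)

w_1 = (4, 4); ‖w_1‖ = 5.6569, so q_1 = (0.7071, 0.7071).
q_1·w_2 = 0.7071·(-2) + 0.7071·3 = 0.7071.
u_2 = w_2 − 0.7071·q_1 = (-2.5000, 2.5000).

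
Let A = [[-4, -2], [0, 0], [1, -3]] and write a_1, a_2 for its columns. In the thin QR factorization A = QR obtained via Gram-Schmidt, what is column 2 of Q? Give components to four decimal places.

a_1 = (-4, 0, 1); ‖a_1‖ = 4.1231, so e_1 = (-0.9701, 0.0000, 0.2425).
e_1·a_2 = (-0.9701)·(-2) + 0.0000·0 + 0.2425·(-3) = 1.2127.
u_2 = a_2 − 1.2127·e_1 = (-0.8235, 0.0000, -3.2941).
‖u_2‖ = 3.3955, so e_2 = (-0.2425, 0.0000, -0.9701).

e_2 = (-0.2425, 0.0000, -0.9701)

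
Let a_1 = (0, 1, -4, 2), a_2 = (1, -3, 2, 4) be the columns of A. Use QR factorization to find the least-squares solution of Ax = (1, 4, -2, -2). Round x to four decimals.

x = (0.2754, -0.7391)

a_1 = (0, 1, -4, 2); ‖a_1‖ = 4.5826, so e_1 = (0.0000, 0.2182, -0.8729, 0.4364).
e_1·a_2 = 0.0000·1 + 0.2182·(-3) + (-0.8729)·2 + 0.4364·4 = -0.6547.
u_2 = a_2 + 0.6547·e_1 = (1.0000, -2.8571, 1.4286, 4.2857).
‖u_2‖ = 5.4380, so e_2 = (0.1839, -0.5254, 0.2627, 0.7881).
Qᵀb = (1.7457, -4.0194).
Back-substitute: x_2 = -4.0194/5.4380 = -0.7391.
x_1 = (1.7457 + 0.6547·(-0.7391))/4.5826 = 0.2754.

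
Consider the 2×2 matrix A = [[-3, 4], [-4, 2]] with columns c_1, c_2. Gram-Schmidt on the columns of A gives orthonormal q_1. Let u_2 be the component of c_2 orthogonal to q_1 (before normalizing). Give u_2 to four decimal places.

u_2 = (1.6000, -1.2000)

q_1 = c_1/‖c_1‖ = (-3, -4)/5.0000 = (-0.6000, -0.8000).
r_{12} = q_1·c_2 = -4.0000.
u_2 = c_2 + 4.0000·q_1 = (1.6000, -1.2000).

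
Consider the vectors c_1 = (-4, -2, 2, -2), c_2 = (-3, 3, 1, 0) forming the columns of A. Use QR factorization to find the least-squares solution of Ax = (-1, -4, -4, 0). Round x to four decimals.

x = (0.3846, -0.8462)

c_1 = (-4, -2, 2, -2); ‖c_1‖ = 5.2915, so q_1 = (-0.7559, -0.3780, 0.3780, -0.3780).
q_1·c_2 = (-0.7559)·(-3) + (-0.3780)·3 + 0.3780·1 + (-0.3780)·0 = 1.5119.
u_2 = c_2 − 1.5119·q_1 = (-1.8571, 3.5714, 0.4286, 0.5714).
‖u_2‖ = 4.0883, so q_2 = (-0.4543, 0.8736, 0.1048, 0.1398).
Qᵀb = (0.7559, -3.4593).
Back-substitute: x_2 = -3.4593/4.0883 = -0.8462.
x_1 = (0.7559 − 1.5119·(-0.8462))/5.2915 = 0.3846.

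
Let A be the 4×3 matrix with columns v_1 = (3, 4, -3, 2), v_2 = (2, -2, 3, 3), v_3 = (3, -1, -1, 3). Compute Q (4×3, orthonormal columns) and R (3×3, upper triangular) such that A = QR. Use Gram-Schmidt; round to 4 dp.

v_1 = (3, 4, -3, 2); ‖v_1‖ = 6.1644, so e_1 = (0.4867, 0.6489, -0.4867, 0.3244).
e_1·v_2 = 0.4867·2 + 0.6489·(-2) + (-0.4867)·3 + 0.3244·3 = -0.8111.
u_2 = v_2 + 0.8111·e_1 = (2.3947, -1.4737, 2.6053, 3.2632).
‖u_2‖ = 5.0341, so e_2 = (0.4757, -0.2927, 0.5175, 0.6482).
e_1·v_3 = 0.4867·3 + 0.6489·(-1) + (-0.4867)·(-1) + 0.3244·3 = 2.2711; e_2·v_3 = 0.4757·3 + (-0.2927)·(-1) + 0.5175·(-1) + 0.6482·3 = 3.1470.
u_3 = v_3 − 2.2711·e_1 − 3.1470·e_2 = (0.3977, -1.5524, -1.5234, 0.2233).
‖u_3‖ = 2.2223, so e_3 = (0.1790, -0.6986, -0.6855, 0.1005).

Q = [[0.4867, 0.4757, 0.1790], [0.6489, -0.2927, -0.6986], [-0.4867, 0.5175, -0.6855], [0.3244, 0.6482, 0.1005]], R = [[6.1644, -0.8111, 2.2711], [0.0000, 5.0341, 3.1470], [0.0000, 0.0000, 2.2223]]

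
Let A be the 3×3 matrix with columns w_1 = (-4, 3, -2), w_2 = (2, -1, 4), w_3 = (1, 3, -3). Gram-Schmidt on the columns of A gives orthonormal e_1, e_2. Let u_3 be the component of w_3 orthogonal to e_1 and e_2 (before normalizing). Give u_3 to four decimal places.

e_1 = w_1/‖w_1‖ = (-4, 3, -2)/5.3852 = (-0.7428, 0.5571, -0.3714).
r_{12} = e_1·w_2 = -3.5282.
u_2 = w_2 + 3.5282·e_1 = (-0.6207, 0.9655, 2.6897).
‖u_2‖ = 2.9243, so e_2 = (-0.2122, 0.3302, 0.9197).
r_{13} = e_1·w_3 = 2.0426; r_{23} = e_2·w_3 = -1.9810.
u_3 = w_3 − 2.0426·e_1 + 1.9810·e_2 = (2.0968, 2.5161, -0.4194).

u_3 = (2.0968, 2.5161, -0.4194)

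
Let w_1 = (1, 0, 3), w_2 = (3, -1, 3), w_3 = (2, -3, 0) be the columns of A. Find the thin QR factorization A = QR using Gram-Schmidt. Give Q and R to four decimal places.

Q = [[0.3162, 0.8393, -0.4423], [0.0000, -0.4663, -0.8847], [0.9487, -0.2798, 0.1474]], R = [[3.1623, 3.7947, 0.6325], [0.0000, 2.1448, 3.0773], [0.0000, 0.0000, 1.7693]]

w_1 = (1, 0, 3); ‖w_1‖ = 3.1623, so q_1 = (0.3162, 0.0000, 0.9487).
q_1·w_2 = 0.3162·3 + 0.0000·(-1) + 0.9487·3 = 3.7947.
u_2 = w_2 − 3.7947·q_1 = (1.8000, -1.0000, -0.6000).
‖u_2‖ = 2.1448, so q_2 = (0.8393, -0.4663, -0.2798).
q_1·w_3 = 0.3162·2 + 0.0000·(-3) + 0.9487·0 = 0.6325; q_2·w_3 = 0.8393·2 + (-0.4663)·(-3) + (-0.2798)·0 = 3.0773.
u_3 = w_3 − 0.6325·q_1 − 3.0773·q_2 = (-0.7826, -1.5652, 0.2609).
‖u_3‖ = 1.7693, so q_3 = (-0.4423, -0.8847, 0.1474).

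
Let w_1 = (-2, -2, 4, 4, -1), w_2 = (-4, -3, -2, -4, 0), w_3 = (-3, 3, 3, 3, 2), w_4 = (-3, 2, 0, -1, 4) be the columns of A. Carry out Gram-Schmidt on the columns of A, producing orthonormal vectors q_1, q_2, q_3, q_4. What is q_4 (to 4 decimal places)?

q_4 = (0.2574, -0.4367, 0.1079, 0.0162, 0.8551)

w_1 = (-2, -2, 4, 4, -1); ‖w_1‖ = 6.4031, so q_1 = (-0.3123, -0.3123, 0.6247, 0.6247, -0.1562).
q_1·w_2 = (-0.3123)·(-4) + (-0.3123)·(-3) + 0.6247·(-2) + 0.6247·(-4) + (-0.1562)·0 = -1.5617.
u_2 = w_2 + 1.5617·q_1 = (-4.4878, -3.4878, -1.0244, -3.0244, -0.2439).
‖u_2‖ = 6.5239, so q_2 = (-0.6879, -0.5346, -0.1570, -0.4636, -0.0374).
q_1·w_3 = (-0.3123)·(-3) + (-0.3123)·3 + 0.6247·3 + 0.6247·3 + (-0.1562)·2 = 3.4358; q_2·w_3 = (-0.6879)·(-3) + (-0.5346)·3 + (-0.1570)·3 + (-0.4636)·3 + (-0.0374)·2 = -1.4768.
u_3 = w_3 − 3.4358·q_1 + 1.4768·q_2 = (-2.9427, 3.2837, 0.6218, 0.1691, 2.4814).
‖u_3‖ = 5.1004, so q_3 = (-0.5770, 0.6438, 0.1219, 0.0331, 0.4865).
q_1·w_4 = (-0.3123)·(-3) + (-0.3123)·2 + 0.6247·0 + 0.6247·(-1) + (-0.1562)·4 = -0.9370; q_2·w_4 = (-0.6879)·(-3) + (-0.5346)·2 + (-0.1570)·0 + (-0.4636)·(-1) + (-0.0374)·4 = 1.3085; q_3·w_4 = (-0.5770)·(-3) + 0.6438·2 + 0.1219·0 + 0.0331·(-1) + 0.4865·4 = 4.9313.
u_4 = w_4 + 0.9370·q_1 − 1.3085·q_2 − 4.9313·q_3 = (0.4526, -0.7679, 0.1897, 0.0285, 1.5035).
‖u_4‖ = 1.7583, so q_4 = (0.2574, -0.4367, 0.1079, 0.0162, 0.8551).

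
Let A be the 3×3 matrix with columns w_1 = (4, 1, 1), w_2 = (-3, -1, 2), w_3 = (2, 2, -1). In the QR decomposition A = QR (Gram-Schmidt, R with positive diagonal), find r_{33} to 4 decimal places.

q_1 = w_1/‖w_1‖ = (4, 1, 1)/4.2426 = (0.9428, 0.2357, 0.2357).
r_{12} = q_1·w_2 = -2.5927.
u_2 = w_2 + 2.5927·q_1 = (-0.5556, -0.3889, 2.6111).
‖u_2‖ = 2.6977, so q_2 = (-0.2059, -0.1442, 0.9679).
r_{13} = q_1·w_3 = 2.1213; r_{23} = q_2·w_3 = -1.6681.
u_3 = w_3 − 2.1213·q_1 + 1.6681·q_2 = (-0.3435, 1.2595, 0.1145).
r_{33} = ‖u_3‖ = 1.3106.

r_{33} = 1.3106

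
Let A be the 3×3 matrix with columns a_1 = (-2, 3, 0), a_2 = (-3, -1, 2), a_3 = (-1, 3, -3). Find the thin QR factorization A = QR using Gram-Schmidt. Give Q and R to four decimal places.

a_1 = (-2, 3, 0); ‖a_1‖ = 3.6056, so e_1 = (-0.5547, 0.8321, 0.0000).
e_1·a_2 = (-0.5547)·(-3) + 0.8321·(-1) + 0.0000·2 = 0.8321.
u_2 = a_2 − 0.8321·e_1 = (-2.5385, -1.6923, 2.0000).
‖u_2‖ = 3.6480, so e_2 = (-0.6959, -0.4639, 0.5482).
e_1·a_3 = (-0.5547)·(-1) + 0.8321·3 + 0.0000·(-3) = 3.0509; e_2·a_3 = (-0.6959)·(-1) + (-0.4639)·3 + 0.5482·(-3) = -2.3406.
u_3 = a_3 − 3.0509·e_1 + 2.3406·e_2 = (-0.9364, -0.6243, -1.7168).
‖u_3‖ = 2.0528, so e_3 = (-0.4562, -0.3041, -0.8363).

Q = [[-0.5547, -0.6959, -0.4562], [0.8321, -0.4639, -0.3041], [0.0000, 0.5482, -0.8363]], R = [[3.6056, 0.8321, 3.0509], [0.0000, 3.6480, -2.3406], [0.0000, 0.0000, 2.0528]]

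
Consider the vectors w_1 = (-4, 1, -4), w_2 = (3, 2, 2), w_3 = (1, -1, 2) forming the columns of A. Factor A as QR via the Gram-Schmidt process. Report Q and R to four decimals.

Q = [[-0.6963, 0.3053, -0.6496], [0.1741, 0.9498, 0.2598], [-0.6963, -0.0678, 0.7145]], R = [[5.7446, -3.1334, -2.2630], [0.0000, 2.6799, -0.7802], [0.0000, 0.0000, 0.5197]]

q_1 = w_1/‖w_1‖ = (-4, 1, -4)/5.7446 = (-0.6963, 0.1741, -0.6963).
r_{12} = q_1·w_2 = -3.1334.
u_2 = w_2 + 3.1334·q_1 = (0.8182, 2.5455, -0.1818).
‖u_2‖ = 2.6799, so q_2 = (0.3053, 0.9498, -0.0678).
r_{13} = q_1·w_3 = -2.2630; r_{23} = q_2·w_3 = -0.7802.
u_3 = w_3 + 2.2630·q_1 + 0.7802·q_2 = (-0.3376, 0.1350, 0.3713).
‖u_3‖ = 0.5197, so q_3 = (-0.6496, 0.2598, 0.7145).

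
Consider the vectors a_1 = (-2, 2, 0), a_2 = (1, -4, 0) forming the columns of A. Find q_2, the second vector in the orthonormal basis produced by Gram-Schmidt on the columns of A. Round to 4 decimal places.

q_2 = (-0.7071, -0.7071, 0.0000)

a_1 = (-2, 2, 0); ‖a_1‖ = 2.8284, so q_1 = (-0.7071, 0.7071, 0.0000).
q_1·a_2 = (-0.7071)·1 + 0.7071·(-4) + 0.0000·0 = -3.5355.
u_2 = a_2 + 3.5355·q_1 = (-1.5000, -1.5000, 0.0000).
‖u_2‖ = 2.1213, so q_2 = (-0.7071, -0.7071, 0.0000).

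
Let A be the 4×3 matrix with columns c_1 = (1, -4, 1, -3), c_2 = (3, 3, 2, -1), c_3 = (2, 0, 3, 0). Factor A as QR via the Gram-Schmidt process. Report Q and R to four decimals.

c_1 = (1, -4, 1, -3); ‖c_1‖ = 5.1962, so q_1 = (0.1925, -0.7698, 0.1925, -0.5774).
q_1·c_2 = 0.1925·3 + (-0.7698)·3 + 0.1925·2 + (-0.5774)·(-1) = -0.7698.
u_2 = c_2 + 0.7698·q_1 = (3.1481, 2.4074, 2.1481, -1.4444).
‖u_2‖ = 4.7336, so q_2 = (0.6651, 0.5086, 0.4538, -0.3051).
q_1·c_3 = 0.1925·2 + (-0.7698)·0 + 0.1925·3 + (-0.5774)·0 = 0.9623; q_2·c_3 = 0.6651·2 + 0.5086·0 + 0.4538·3 + (-0.3051)·0 = 2.6915.
u_3 = c_3 − 0.9623·q_1 − 2.6915·q_2 = (0.0248, -0.6281, 1.5934, 1.3769).
‖u_3‖ = 2.1977, so q_3 = (0.0113, -0.2858, 0.7250, 0.6265).

Q = [[0.1925, 0.6651, 0.0113], [-0.7698, 0.5086, -0.2858], [0.1925, 0.4538, 0.7250], [-0.5774, -0.3051, 0.6265]], R = [[5.1962, -0.7698, 0.9623], [0.0000, 4.7336, 2.6915], [0.0000, 0.0000, 2.1977]]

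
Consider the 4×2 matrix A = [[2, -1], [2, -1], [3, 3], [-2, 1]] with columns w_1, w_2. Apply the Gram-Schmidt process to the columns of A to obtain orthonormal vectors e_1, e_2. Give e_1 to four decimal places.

w_1 = (2, 2, 3, -2); ‖w_1‖ = 4.5826, so e_1 = (0.4364, 0.4364, 0.6547, -0.4364).

e_1 = (0.4364, 0.4364, 0.6547, -0.4364)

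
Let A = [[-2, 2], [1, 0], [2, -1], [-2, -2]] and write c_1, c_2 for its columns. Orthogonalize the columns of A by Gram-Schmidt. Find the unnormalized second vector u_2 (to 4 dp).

q_1 = c_1/‖c_1‖ = (-2, 1, 2, -2)/3.6056 = (-0.5547, 0.2774, 0.5547, -0.5547).
r_{12} = q_1·c_2 = -0.5547.
u_2 = c_2 + 0.5547·q_1 = (1.6923, 0.1538, -0.6923, -2.3077).

u_2 = (1.6923, 0.1538, -0.6923, -2.3077)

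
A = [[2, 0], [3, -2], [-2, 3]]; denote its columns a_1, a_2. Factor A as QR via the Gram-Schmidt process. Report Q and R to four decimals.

a_1 = (2, 3, -2); ‖a_1‖ = 4.1231, so q_1 = (0.4851, 0.7276, -0.4851).
q_1·a_2 = 0.4851·0 + 0.7276·(-2) + (-0.4851)·3 = -2.9104.
u_2 = a_2 + 2.9104·q_1 = (1.4118, 0.1176, 1.5882).
‖u_2‖ = 2.1282, so q_2 = (0.6633, 0.0553, 0.7463).

Q = [[0.4851, 0.6633], [0.7276, 0.0553], [-0.4851, 0.7463]], R = [[4.1231, -2.9104], [0.0000, 2.1282]]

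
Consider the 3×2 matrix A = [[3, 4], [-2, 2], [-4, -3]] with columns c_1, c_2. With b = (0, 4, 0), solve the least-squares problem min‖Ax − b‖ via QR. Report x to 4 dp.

c_1 = (3, -2, -4); ‖c_1‖ = 5.3852, so q_1 = (0.5571, -0.3714, -0.7428).
q_1·c_2 = 0.5571·4 + (-0.3714)·2 + (-0.7428)·(-3) = 3.7139.
u_2 = c_2 − 3.7139·q_1 = (1.9310, 3.3793, -0.2414).
‖u_2‖ = 3.8996, so q_2 = (0.4952, 0.8666, -0.0619).
Qᵀb = (-1.4856, 3.4663).
Back-substitute: x_2 = 3.4663/3.8996 = 0.8889.
x_1 = (-1.4856 − 3.7139·0.8889)/5.3852 = -0.8889.

x = (-0.8889, 0.8889)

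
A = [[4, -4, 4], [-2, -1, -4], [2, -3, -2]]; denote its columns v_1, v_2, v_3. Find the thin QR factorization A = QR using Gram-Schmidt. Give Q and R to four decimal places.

Q = [[0.8165, -0.2182, 0.5345], [-0.4082, -0.8729, 0.2673], [0.4082, -0.4364, -0.8018]], R = [[4.8990, -4.0825, 4.0825], [0.0000, 3.0551, 3.4915], [0.0000, 0.0000, 2.6726]]

q_1 = v_1/‖v_1‖ = (4, -2, 2)/4.8990 = (0.8165, -0.4082, 0.4082).
r_{12} = q_1·v_2 = -4.0825.
u_2 = v_2 + 4.0825·q_1 = (-0.6667, -2.6667, -1.3333).
‖u_2‖ = 3.0551, so q_2 = (-0.2182, -0.8729, -0.4364).
r_{13} = q_1·v_3 = 4.0825; r_{23} = q_2·v_3 = 3.4915.
u_3 = v_3 − 4.0825·q_1 − 3.4915·q_2 = (1.4286, 0.7143, -2.1429).
‖u_3‖ = 2.6726, so q_3 = (0.5345, 0.2673, -0.8018).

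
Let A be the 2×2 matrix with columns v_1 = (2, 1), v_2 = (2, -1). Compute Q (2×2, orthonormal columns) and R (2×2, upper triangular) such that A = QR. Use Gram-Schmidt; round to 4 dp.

Q = [[0.8944, 0.4472], [0.4472, -0.8944]], R = [[2.2361, 1.3416], [0.0000, 1.7889]]

v_1 = (2, 1); ‖v_1‖ = 2.2361, so q_1 = (0.8944, 0.4472).
q_1·v_2 = 0.8944·2 + 0.4472·(-1) = 1.3416.
u_2 = v_2 − 1.3416·q_1 = (0.8000, -1.6000).
‖u_2‖ = 1.7889, so q_2 = (0.4472, -0.8944).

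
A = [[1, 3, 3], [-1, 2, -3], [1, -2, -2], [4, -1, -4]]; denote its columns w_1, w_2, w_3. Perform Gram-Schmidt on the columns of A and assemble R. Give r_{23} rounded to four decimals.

w_1 = (1, -1, 1, 4); ‖w_1‖ = 4.3589, so e_1 = (0.2294, -0.2294, 0.2294, 0.9177).
e_1·w_2 = 0.2294·3 + (-0.2294)·2 + 0.2294·(-2) + 0.9177·(-1) = -1.1471.
u_2 = w_2 + 1.1471·e_1 = (3.2632, 1.7368, -1.7368, 0.0526).
‖u_2‖ = 4.0846, so e_2 = (0.7989, 0.4252, -0.4252, 0.0129).
r_{23} = e_2·w_3 = 1.9199.

r_{23} = 1.9199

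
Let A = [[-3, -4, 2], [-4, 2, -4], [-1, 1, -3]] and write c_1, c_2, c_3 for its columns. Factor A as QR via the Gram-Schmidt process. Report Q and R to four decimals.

Q = [[-0.5883, -0.8040, -0.0863], [-0.7845, 0.5416, 0.3021], [-0.1961, 0.2454, -0.9494]], R = [[5.0990, 0.5883, 2.5495], [0.0000, 4.5447, -4.5108], [0.0000, 0.0000, 1.4672]]

c_1 = (-3, -4, -1); ‖c_1‖ = 5.0990, so e_1 = (-0.5883, -0.7845, -0.1961).
e_1·c_2 = (-0.5883)·(-4) + (-0.7845)·2 + (-0.1961)·1 = 0.5883.
u_2 = c_2 − 0.5883·e_1 = (-3.6538, 2.4615, 1.1154).
‖u_2‖ = 4.5447, so e_2 = (-0.8040, 0.5416, 0.2454).
e_1·c_3 = (-0.5883)·2 + (-0.7845)·(-4) + (-0.1961)·(-3) = 2.5495; e_2·c_3 = (-0.8040)·2 + 0.5416·(-4) + 0.2454·(-3) = -4.5108.
u_3 = c_3 − 2.5495·e_1 + 4.5108·e_2 = (-0.1266, 0.4432, -1.3929).
‖u_3‖ = 1.4672, so e_3 = (-0.0863, 0.3021, -0.9494).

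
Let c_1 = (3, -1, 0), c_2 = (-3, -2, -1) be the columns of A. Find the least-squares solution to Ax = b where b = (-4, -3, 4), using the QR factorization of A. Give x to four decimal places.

x = (-0.3077, 0.8462)

c_1 = (3, -1, 0); ‖c_1‖ = 3.1623, so e_1 = (0.9487, -0.3162, 0.0000).
e_1·c_2 = 0.9487·(-3) + (-0.3162)·(-2) + 0.0000·(-1) = -2.2136.
u_2 = c_2 + 2.2136·e_1 = (-0.9000, -2.7000, -1.0000).
‖u_2‖ = 3.0166, so e_2 = (-0.2983, -0.8950, -0.3315).
Qᵀb = (-2.8460, 2.5525).
Back-substitute: x_2 = 2.5525/3.0166 = 0.8462.
x_1 = (-2.8460 + 2.2136·0.8462)/3.1623 = -0.3077.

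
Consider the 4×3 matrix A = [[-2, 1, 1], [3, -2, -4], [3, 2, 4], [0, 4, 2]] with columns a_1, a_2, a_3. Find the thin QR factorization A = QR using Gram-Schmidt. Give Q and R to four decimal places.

Q = [[-0.4264, 0.1642, 0.0000], [0.6396, -0.3467, -0.5774], [0.6396, 0.4562, 0.5774], [0.0000, 0.8029, -0.5774]], R = [[4.6904, -0.4264, -0.4264], [0.0000, 4.9818, 4.9818], [0.0000, 0.0000, 3.4641]]

a_1 = (-2, 3, 3, 0); ‖a_1‖ = 4.6904, so e_1 = (-0.4264, 0.6396, 0.6396, 0.0000).
e_1·a_2 = (-0.4264)·1 + 0.6396·(-2) + 0.6396·2 + 0.0000·4 = -0.4264.
u_2 = a_2 + 0.4264·e_1 = (0.8182, -1.7273, 2.2727, 4.0000).
‖u_2‖ = 4.9818, so e_2 = (0.1642, -0.3467, 0.4562, 0.8029).
e_1·a_3 = (-0.4264)·1 + 0.6396·(-4) + 0.6396·4 + 0.0000·2 = -0.4264; e_2·a_3 = 0.1642·1 + (-0.3467)·(-4) + 0.4562·4 + 0.8029·2 = 4.9818.
u_3 = a_3 + 0.4264·e_1 − 4.9818·e_2 = (0.0000, -2.0000, 2.0000, -2.0000).
‖u_3‖ = 3.4641, so e_3 = (0.0000, -0.5774, 0.5774, -0.5774).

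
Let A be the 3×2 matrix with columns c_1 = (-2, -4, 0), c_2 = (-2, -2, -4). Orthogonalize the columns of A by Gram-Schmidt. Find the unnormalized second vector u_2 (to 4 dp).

u_2 = (-0.8000, 0.4000, -4.0000)

c_1 = (-2, -4, 0); ‖c_1‖ = 4.4721, so e_1 = (-0.4472, -0.8944, 0.0000).
e_1·c_2 = (-0.4472)·(-2) + (-0.8944)·(-2) + 0.0000·(-4) = 2.6833.
u_2 = c_2 − 2.6833·e_1 = (-0.8000, 0.4000, -4.0000).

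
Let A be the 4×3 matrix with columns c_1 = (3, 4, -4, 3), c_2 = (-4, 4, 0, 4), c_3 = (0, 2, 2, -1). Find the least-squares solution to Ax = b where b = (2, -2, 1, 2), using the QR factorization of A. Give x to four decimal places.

q_1 = c_1/‖c_1‖ = (3, 4, -4, 3)/7.0711 = (0.4243, 0.5657, -0.5657, 0.4243).
r_{12} = q_1·c_2 = 2.2627.
u_2 = c_2 − 2.2627·q_1 = (-4.9600, 2.7200, 1.2800, 3.0400).
‖u_2‖ = 6.5483, so q_2 = (-0.7575, 0.4154, 0.1955, 0.4642).
r_{13} = q_1·c_3 = -0.4243; r_{23} = q_2·c_3 = 0.7575.
u_3 = c_3 + 0.4243·q_1 − 0.7575·q_2 = (0.7537, 1.9254, 1.6119, -1.1716).
‖u_3‖ = 2.8716, so q_3 = (0.2625, 0.6705, 0.5613, -0.4080).
Qᵀb = (0.0000, -1.2217, -1.0707).
Back-substitute: x_3 = -1.0707/2.8716 = -0.3729.
x_2 = (-1.2217 − 0.7575·(-0.3729))/6.5483 = -0.1434.
x_1 = (0.0000 − 2.2627·(-0.1434) + 0.4243·(-0.3729))/7.0711 = 0.0235.

x = (0.0235, -0.1434, -0.3729)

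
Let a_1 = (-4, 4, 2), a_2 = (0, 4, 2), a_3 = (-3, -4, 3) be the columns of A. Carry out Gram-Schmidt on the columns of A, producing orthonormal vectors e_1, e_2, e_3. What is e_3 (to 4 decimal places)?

a_1 = (-4, 4, 2); ‖a_1‖ = 6.0000, so e_1 = (-0.6667, 0.6667, 0.3333).
e_1·a_2 = (-0.6667)·0 + 0.6667·4 + 0.3333·2 = 3.3333.
u_2 = a_2 − 3.3333·e_1 = (2.2222, 1.7778, 0.8889).
‖u_2‖ = 2.9814, so e_2 = (0.7454, 0.5963, 0.2981).
e_1·a_3 = (-0.6667)·(-3) + 0.6667·(-4) + 0.3333·3 = 0.3333; e_2·a_3 = 0.7454·(-3) + 0.5963·(-4) + 0.2981·3 = -3.7268.
u_3 = a_3 − 0.3333·e_1 + 3.7268·e_2 = (0.0000, -2.0000, 4.0000).
‖u_3‖ = 4.4721, so e_3 = (0.0000, -0.4472, 0.8944).

e_3 = (0.0000, -0.4472, 0.8944)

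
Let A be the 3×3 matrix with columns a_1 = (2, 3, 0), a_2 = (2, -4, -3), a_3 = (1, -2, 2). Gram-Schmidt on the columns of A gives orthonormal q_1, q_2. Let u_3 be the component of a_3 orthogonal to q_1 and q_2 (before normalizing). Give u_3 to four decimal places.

u_3 = (1.4089, -0.9393, 2.1917)

q_1 = a_1/‖a_1‖ = (2, 3, 0)/3.6056 = (0.5547, 0.8321, 0.0000).
r_{12} = q_1·a_2 = -2.2188.
u_2 = a_2 + 2.2188·q_1 = (3.2308, -2.1538, -3.0000).
‖u_2‖ = 4.9068, so q_2 = (0.6584, -0.4389, -0.6114).
r_{13} = q_1·a_3 = -1.1094; r_{23} = q_2·a_3 = 0.3135.
u_3 = a_3 + 1.1094·q_1 − 0.3135·q_2 = (1.4089, -0.9393, 2.1917).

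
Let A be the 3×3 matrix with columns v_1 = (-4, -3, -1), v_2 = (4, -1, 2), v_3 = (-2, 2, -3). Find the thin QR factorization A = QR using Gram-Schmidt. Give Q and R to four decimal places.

Q = [[-0.7845, 0.4816, 0.3907], [-0.5883, -0.7772, -0.2233], [-0.1961, 0.4050, -0.8930]], R = [[5.0990, -2.9417, 0.9806], [0.0000, 3.5137, -3.7326], [0.0000, 0.0000, 1.4512]]

v_1 = (-4, -3, -1); ‖v_1‖ = 5.0990, so q_1 = (-0.7845, -0.5883, -0.1961).
q_1·v_2 = (-0.7845)·4 + (-0.5883)·(-1) + (-0.1961)·2 = -2.9417.
u_2 = v_2 + 2.9417·q_1 = (1.6923, -2.7308, 1.4231).
‖u_2‖ = 3.5137, so q_2 = (0.4816, -0.7772, 0.4050).
q_1·v_3 = (-0.7845)·(-2) + (-0.5883)·2 + (-0.1961)·(-3) = 0.9806; q_2·v_3 = 0.4816·(-2) + (-0.7772)·2 + 0.4050·(-3) = -3.7326.
u_3 = v_3 − 0.9806·q_1 + 3.7326·q_2 = (0.5670, -0.3240, -1.2960).
‖u_3‖ = 1.4512, so q_3 = (0.3907, -0.2233, -0.8930).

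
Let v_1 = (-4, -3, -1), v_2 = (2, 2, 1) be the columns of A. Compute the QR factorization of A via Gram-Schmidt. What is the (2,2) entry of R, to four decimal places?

v_1 = (-4, -3, -1); ‖v_1‖ = 5.0990, so e_1 = (-0.7845, -0.5883, -0.1961).
e_1·v_2 = (-0.7845)·2 + (-0.5883)·2 + (-0.1961)·1 = -2.9417.
u_2 = v_2 + 2.9417·e_1 = (-0.3077, 0.2692, 0.4231).
r_{22} = ‖u_2‖ = 0.5883.

r_{22} = 0.5883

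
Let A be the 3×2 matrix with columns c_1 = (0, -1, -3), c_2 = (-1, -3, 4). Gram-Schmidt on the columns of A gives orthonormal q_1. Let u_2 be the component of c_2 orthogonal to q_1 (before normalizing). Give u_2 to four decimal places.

u_2 = (-1.0000, -3.9000, 1.3000)

q_1 = c_1/‖c_1‖ = (0, -1, -3)/3.1623 = (0.0000, -0.3162, -0.9487).
r_{12} = q_1·c_2 = -2.8460.
u_2 = c_2 + 2.8460·q_1 = (-1.0000, -3.9000, 1.3000).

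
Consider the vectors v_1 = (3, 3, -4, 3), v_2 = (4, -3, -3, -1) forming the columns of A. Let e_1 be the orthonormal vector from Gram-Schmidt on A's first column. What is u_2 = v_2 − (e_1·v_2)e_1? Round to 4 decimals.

v_1 = (3, 3, -4, 3); ‖v_1‖ = 6.5574, so e_1 = (0.4575, 0.4575, -0.6100, 0.4575).
e_1·v_2 = 0.4575·4 + 0.4575·(-3) + (-0.6100)·(-3) + 0.4575·(-1) = 1.8300.
u_2 = v_2 − 1.8300·e_1 = (3.1628, -3.8372, -1.8837, -1.8372).

u_2 = (3.1628, -3.8372, -1.8837, -1.8372)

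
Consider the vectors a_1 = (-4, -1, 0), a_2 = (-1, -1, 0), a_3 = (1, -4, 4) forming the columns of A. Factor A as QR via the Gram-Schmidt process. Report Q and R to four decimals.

Q = [[-0.9701, 0.2425, 0.0000], [-0.2425, -0.9701, 0.0000], [0.0000, 0.0000, 1.0000]], R = [[4.1231, 1.2127, 0.0000], [0.0000, 0.7276, 4.1231], [0.0000, 0.0000, 4.0000]]

q_1 = a_1/‖a_1‖ = (-4, -1, 0)/4.1231 = (-0.9701, -0.2425, 0.0000).
r_{12} = q_1·a_2 = 1.2127.
u_2 = a_2 − 1.2127·q_1 = (0.1765, -0.7059, 0.0000).
‖u_2‖ = 0.7276, so q_2 = (0.2425, -0.9701, 0.0000).
r_{13} = q_1·a_3 = 0.0000; r_{23} = q_2·a_3 = 4.1231.
u_3 = a_3 + 0.0000·q_1 − 4.1231·q_2 = (0.0000, 0.0000, 4.0000).
‖u_3‖ = 4.0000, so q_3 = (0.0000, 0.0000, 1.0000).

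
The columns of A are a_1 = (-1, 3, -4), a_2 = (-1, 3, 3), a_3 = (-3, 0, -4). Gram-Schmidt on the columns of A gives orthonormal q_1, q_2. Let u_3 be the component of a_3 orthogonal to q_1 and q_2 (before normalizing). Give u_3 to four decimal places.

u_3 = (-2.7000, -0.9000, 0.0000)

q_1 = a_1/‖a_1‖ = (-1, 3, -4)/5.0990 = (-0.1961, 0.5883, -0.7845).
r_{12} = q_1·a_2 = -0.3922.
u_2 = a_2 + 0.3922·q_1 = (-1.0769, 3.2308, 2.6923).
‖u_2‖ = 4.3412, so q_2 = (-0.2481, 0.7442, 0.6202).
r_{13} = q_1·a_3 = 3.7262; r_{23} = q_2·a_3 = -1.7365.
u_3 = a_3 − 3.7262·q_1 + 1.7365·q_2 = (-2.7000, -0.9000, 0.0000).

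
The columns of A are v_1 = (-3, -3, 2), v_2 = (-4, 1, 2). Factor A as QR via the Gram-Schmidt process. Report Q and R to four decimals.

Q = [[-0.6396, -0.6103], [-0.6396, 0.7598], [0.4264, 0.2242]], R = [[4.6904, 2.7716], [0.0000, 3.6494]]

e_1 = v_1/‖v_1‖ = (-3, -3, 2)/4.6904 = (-0.6396, -0.6396, 0.4264).
r_{12} = e_1·v_2 = 2.7716.
u_2 = v_2 − 2.7716·e_1 = (-2.2273, 2.7727, 0.8182).
‖u_2‖ = 3.6494, so e_2 = (-0.6103, 0.7598, 0.2242).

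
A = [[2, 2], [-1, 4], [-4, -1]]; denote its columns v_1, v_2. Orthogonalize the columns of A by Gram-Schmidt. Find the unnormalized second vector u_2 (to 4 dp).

v_1 = (2, -1, -4); ‖v_1‖ = 4.5826, so q_1 = (0.4364, -0.2182, -0.8729).
q_1·v_2 = 0.4364·2 + (-0.2182)·4 + (-0.8729)·(-1) = 0.8729.
u_2 = v_2 − 0.8729·q_1 = (1.6190, 4.1905, -0.2381).

u_2 = (1.6190, 4.1905, -0.2381)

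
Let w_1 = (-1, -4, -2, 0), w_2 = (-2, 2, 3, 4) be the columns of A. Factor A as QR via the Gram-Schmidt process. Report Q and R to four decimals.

e_1 = w_1/‖w_1‖ = (-1, -4, -2, 0)/4.5826 = (-0.2182, -0.8729, -0.4364, 0.0000).
r_{12} = e_1·w_2 = -2.6186.
u_2 = w_2 + 2.6186·e_1 = (-2.5714, -0.2857, 1.8571, 4.0000).
‖u_2‖ = 5.1130, so e_2 = (-0.5029, -0.0559, 0.3632, 0.7823).

Q = [[-0.2182, -0.5029], [-0.8729, -0.0559], [-0.4364, 0.3632], [0.0000, 0.7823]], R = [[4.5826, -2.6186], [0.0000, 5.1130]]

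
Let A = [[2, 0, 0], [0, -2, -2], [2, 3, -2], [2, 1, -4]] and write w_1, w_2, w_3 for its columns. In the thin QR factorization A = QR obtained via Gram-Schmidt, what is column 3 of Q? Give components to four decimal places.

q_3 = (0.6794, -0.4529, -0.1132, -0.5661)

q_1 = w_1/‖w_1‖ = (2, 0, 2, 2)/3.4641 = (0.5774, 0.0000, 0.5774, 0.5774).
r_{12} = q_1·w_2 = 2.3094.
u_2 = w_2 − 2.3094·q_1 = (-1.3333, -2.0000, 1.6667, -0.3333).
‖u_2‖ = 2.9439, so q_2 = (-0.4529, -0.6794, 0.5661, -0.1132).
r_{13} = q_1·w_3 = -3.4641; r_{23} = q_2·w_3 = 0.6794.
u_3 = w_3 + 3.4641·q_1 − 0.6794·q_2 = (2.3077, -1.5385, -0.3846, -1.9231).
‖u_3‖ = 3.3968, so q_3 = (0.6794, -0.4529, -0.1132, -0.5661).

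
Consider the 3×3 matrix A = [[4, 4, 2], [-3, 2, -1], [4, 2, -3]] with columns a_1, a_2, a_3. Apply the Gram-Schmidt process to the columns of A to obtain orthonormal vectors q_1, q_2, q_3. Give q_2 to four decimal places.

a_1 = (4, -3, 4); ‖a_1‖ = 6.4031, so q_1 = (0.6247, -0.4685, 0.6247).
q_1·a_2 = 0.6247·4 + (-0.4685)·2 + 0.6247·2 = 2.8111.
u_2 = a_2 − 2.8111·q_1 = (2.2439, 3.3171, 0.2439).
‖u_2‖ = 4.0122, so q_2 = (0.5593, 0.8268, 0.0608).

q_2 = (0.5593, 0.8268, 0.0608)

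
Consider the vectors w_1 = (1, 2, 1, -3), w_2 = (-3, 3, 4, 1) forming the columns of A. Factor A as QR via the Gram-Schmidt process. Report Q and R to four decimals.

Q = [[0.2582, -0.5608], [0.5164, 0.4234], [0.2582, 0.6409], [-0.7746, 0.3090]], R = [[3.8730, 1.0328], [0.0000, 5.8252]]

w_1 = (1, 2, 1, -3); ‖w_1‖ = 3.8730, so e_1 = (0.2582, 0.5164, 0.2582, -0.7746).
e_1·w_2 = 0.2582·(-3) + 0.5164·3 + 0.2582·4 + (-0.7746)·1 = 1.0328.
u_2 = w_2 − 1.0328·e_1 = (-3.2667, 2.4667, 3.7333, 1.8000).
‖u_2‖ = 5.8252, so e_2 = (-0.5608, 0.4234, 0.6409, 0.3090).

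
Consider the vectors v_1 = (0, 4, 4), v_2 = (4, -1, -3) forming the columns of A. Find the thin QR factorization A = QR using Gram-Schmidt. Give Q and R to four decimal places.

Q = [[0.0000, 0.9428], [0.7071, 0.2357], [0.7071, -0.2357]], R = [[5.6569, -2.8284], [0.0000, 4.2426]]

e_1 = v_1/‖v_1‖ = (0, 4, 4)/5.6569 = (0.0000, 0.7071, 0.7071).
r_{12} = e_1·v_2 = -2.8284.
u_2 = v_2 + 2.8284·e_1 = (4.0000, 1.0000, -1.0000).
‖u_2‖ = 4.2426, so e_2 = (0.9428, 0.2357, -0.2357).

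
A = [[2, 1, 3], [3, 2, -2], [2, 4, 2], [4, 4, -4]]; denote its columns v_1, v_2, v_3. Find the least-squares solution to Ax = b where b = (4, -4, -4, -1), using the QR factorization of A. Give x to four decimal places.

x = (1.2949, -1.6452, 0.5070)

v_1 = (2, 3, 2, 4); ‖v_1‖ = 5.7446, so q_1 = (0.3482, 0.5222, 0.3482, 0.6963).
q_1·v_2 = 0.3482·1 + 0.5222·2 + 0.3482·4 + 0.6963·4 = 5.5705.
u_2 = v_2 − 5.5705·q_1 = (-0.9394, -0.9091, 2.0606, 0.1212).
‖u_2‖ = 2.4433, so q_2 = (-0.3845, -0.3721, 0.8434, 0.0496).
q_1·v_3 = 0.3482·3 + 0.5222·(-2) + 0.3482·2 + 0.6963·(-4) = -2.0889; q_2·v_3 = (-0.3845)·3 + (-0.3721)·(-2) + 0.8434·2 + 0.0496·(-4) = 1.0790.
u_3 = v_3 + 2.0889·q_1 − 1.0790·q_2 = (4.1421, -0.5076, 1.8173, -2.5990).
‖u_3‖ = 5.2414, so q_3 = (0.7903, -0.0968, 0.3467, -0.4959).
Qᵀb = (-2.7852, -3.4727, 2.6575).
Back-substitute: x_3 = 2.6575/5.2414 = 0.5070.
x_2 = (-3.4727 − 1.0790·0.5070)/2.4433 = -1.6452.
x_1 = (-2.7852 − 5.5705·(-1.6452) + 2.0889·0.5070)/5.7446 = 1.2949.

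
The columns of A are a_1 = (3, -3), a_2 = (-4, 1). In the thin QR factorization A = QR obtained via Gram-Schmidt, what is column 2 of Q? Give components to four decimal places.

a_1 = (3, -3); ‖a_1‖ = 4.2426, so e_1 = (0.7071, -0.7071).
e_1·a_2 = 0.7071·(-4) + (-0.7071)·1 = -3.5355.
u_2 = a_2 + 3.5355·e_1 = (-1.5000, -1.5000).
‖u_2‖ = 2.1213, so e_2 = (-0.7071, -0.7071).

e_2 = (-0.7071, -0.7071)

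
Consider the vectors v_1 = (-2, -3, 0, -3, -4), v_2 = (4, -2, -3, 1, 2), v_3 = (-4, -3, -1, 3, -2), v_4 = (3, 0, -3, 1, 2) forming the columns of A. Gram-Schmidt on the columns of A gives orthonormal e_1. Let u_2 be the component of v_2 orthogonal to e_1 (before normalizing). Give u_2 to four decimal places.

e_1 = v_1/‖v_1‖ = (-2, -3, 0, -3, -4)/6.1644 = (-0.3244, -0.4867, 0.0000, -0.4867, -0.6489).
r_{12} = e_1·v_2 = -2.1089.
u_2 = v_2 + 2.1089·e_1 = (3.3158, -3.0263, -3.0000, -0.0263, 0.6316).

u_2 = (3.3158, -3.0263, -3.0000, -0.0263, 0.6316)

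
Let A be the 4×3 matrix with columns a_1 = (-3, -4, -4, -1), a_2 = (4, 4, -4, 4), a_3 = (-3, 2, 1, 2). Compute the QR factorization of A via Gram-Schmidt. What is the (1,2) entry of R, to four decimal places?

r_{12} = -2.4689

e_1 = a_1/‖a_1‖ = (-3, -4, -4, -1)/6.4807 = (-0.4629, -0.6172, -0.6172, -0.1543).
r_{12} = e_1·a_2 = -2.4689.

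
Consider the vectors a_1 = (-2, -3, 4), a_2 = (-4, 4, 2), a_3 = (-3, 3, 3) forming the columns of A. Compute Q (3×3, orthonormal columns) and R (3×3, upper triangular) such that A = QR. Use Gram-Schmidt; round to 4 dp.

q_1 = a_1/‖a_1‖ = (-2, -3, 4)/5.3852 = (-0.3714, -0.5571, 0.7428).
r_{12} = q_1·a_2 = 0.7428.
u_2 = a_2 − 0.7428·q_1 = (-3.7241, 4.4138, 1.4483).
‖u_2‖ = 5.9538, so q_2 = (-0.6255, 0.7413, 0.2433).
r_{13} = q_1·a_3 = 1.6713; r_{23} = q_2·a_3 = 4.8303.
u_3 = a_3 − 1.6713·q_1 − 4.8303·q_2 = (0.6420, 0.3502, 0.5837).
‖u_3‖ = 0.9357, so q_3 = (0.6862, 0.3743, 0.6238).

Q = [[-0.3714, -0.6255, 0.6862], [-0.5571, 0.7413, 0.3743], [0.7428, 0.2433, 0.6238]], R = [[5.3852, 0.7428, 1.6713], [0.0000, 5.9538, 4.8303], [0.0000, 0.0000, 0.9357]]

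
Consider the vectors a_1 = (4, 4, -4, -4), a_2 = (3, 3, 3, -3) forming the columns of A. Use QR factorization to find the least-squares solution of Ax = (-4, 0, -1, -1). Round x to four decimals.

a_1 = (4, 4, -4, -4); ‖a_1‖ = 8.0000, so q_1 = (0.5000, 0.5000, -0.5000, -0.5000).
q_1·a_2 = 0.5000·3 + 0.5000·3 + (-0.5000)·3 + (-0.5000)·(-3) = 3.0000.
u_2 = a_2 − 3.0000·q_1 = (1.5000, 1.5000, 4.5000, -1.5000).
‖u_2‖ = 5.1962, so q_2 = (0.2887, 0.2887, 0.8660, -0.2887).
Qᵀb = (-1.0000, -1.7321).
Back-substitute: x_2 = -1.7321/5.1962 = -0.3333.
x_1 = (-1.0000 − 3.0000·(-0.3333))/8.0000 = 0.0000.

x = (0.0000, -0.3333)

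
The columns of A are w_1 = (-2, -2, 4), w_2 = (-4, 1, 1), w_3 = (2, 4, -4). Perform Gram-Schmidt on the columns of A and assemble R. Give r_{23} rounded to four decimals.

r_{23} = 0.9858

w_1 = (-2, -2, 4); ‖w_1‖ = 4.8990, so q_1 = (-0.4082, -0.4082, 0.8165).
q_1·w_2 = (-0.4082)·(-4) + (-0.4082)·1 + 0.8165·1 = 2.0412.
u_2 = w_2 − 2.0412·q_1 = (-3.1667, 1.8333, -0.6667).
‖u_2‖ = 3.7193, so q_2 = (-0.8514, 0.4929, -0.1792).
r_{23} = q_2·w_3 = 0.9858.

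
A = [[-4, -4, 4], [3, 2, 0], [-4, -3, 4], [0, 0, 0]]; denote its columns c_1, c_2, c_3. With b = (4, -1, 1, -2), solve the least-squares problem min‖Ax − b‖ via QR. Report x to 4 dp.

c_1 = (-4, 3, -4, 0); ‖c_1‖ = 6.4031, so q_1 = (-0.6247, 0.4685, -0.6247, 0.0000).
q_1·c_2 = (-0.6247)·(-4) + 0.4685·2 + (-0.6247)·(-3) + 0.0000·0 = 5.3099.
u_2 = c_2 − 5.3099·q_1 = (-0.6829, -0.4878, 0.3171, 0.0000).
‖u_2‖ = 0.8971, so q_2 = (-0.7612, -0.5437, 0.3534, 0.0000).
q_1·c_3 = (-0.6247)·4 + 0.4685·0 + (-0.6247)·4 + 0.0000·0 = -4.9976; q_2·c_3 = (-0.7612)·4 + (-0.5437)·0 + 0.3534·4 + 0.0000·0 = -1.6312.
u_3 = c_3 + 4.9976·q_1 + 1.6312·q_2 = (-0.3636, 1.4545, 1.4545, 0.0000).
‖u_3‖ = 2.0889, so q_3 = (-0.1741, 0.6963, 0.6963, 0.0000).
Qᵀb = (-3.5920, -2.1477, -0.6963).
Back-substitute: x_3 = -0.6963/2.0889 = -0.3333.
x_2 = (-2.1477 + 1.6312·(-0.3333))/0.8971 = -3.0000.
x_1 = (-3.5920 − 5.3099·(-3.0000) + 4.9976·(-0.3333))/6.4031 = 1.6667.

x = (1.6667, -3.0000, -0.3333)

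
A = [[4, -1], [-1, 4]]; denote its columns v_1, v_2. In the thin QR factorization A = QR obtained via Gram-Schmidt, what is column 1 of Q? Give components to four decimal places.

v_1 = (4, -1); ‖v_1‖ = 4.1231, so q_1 = (0.9701, -0.2425).

q_1 = (0.9701, -0.2425)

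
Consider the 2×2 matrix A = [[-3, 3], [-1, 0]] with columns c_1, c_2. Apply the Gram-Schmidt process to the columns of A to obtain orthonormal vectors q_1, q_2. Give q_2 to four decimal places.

c_1 = (-3, -1); ‖c_1‖ = 3.1623, so q_1 = (-0.9487, -0.3162).
q_1·c_2 = (-0.9487)·3 + (-0.3162)·0 = -2.8460.
u_2 = c_2 + 2.8460·q_1 = (0.3000, -0.9000).
‖u_2‖ = 0.9487, so q_2 = (0.3162, -0.9487).

q_2 = (0.3162, -0.9487)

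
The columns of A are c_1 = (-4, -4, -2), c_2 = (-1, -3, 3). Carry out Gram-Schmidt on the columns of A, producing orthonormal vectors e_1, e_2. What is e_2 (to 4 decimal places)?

e_2 = (0.0276, -0.4690, 0.8828)

c_1 = (-4, -4, -2); ‖c_1‖ = 6.0000, so e_1 = (-0.6667, -0.6667, -0.3333).
e_1·c_2 = (-0.6667)·(-1) + (-0.6667)·(-3) + (-0.3333)·3 = 1.6667.
u_2 = c_2 − 1.6667·e_1 = (0.1111, -1.8889, 3.5556).
‖u_2‖ = 4.0277, so e_2 = (0.0276, -0.4690, 0.8828).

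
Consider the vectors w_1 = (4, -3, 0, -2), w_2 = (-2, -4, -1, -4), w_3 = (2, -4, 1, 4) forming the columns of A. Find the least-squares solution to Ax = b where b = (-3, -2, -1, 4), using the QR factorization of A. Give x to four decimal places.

e_1 = w_1/‖w_1‖ = (4, -3, 0, -2)/5.3852 = (0.7428, -0.5571, 0.0000, -0.3714).
r_{12} = e_1·w_2 = 2.2283.
u_2 = w_2 − 2.2283·e_1 = (-3.6552, -2.7586, -1.0000, -3.1724).
‖u_2‖ = 5.6599, so e_2 = (-0.6458, -0.4874, -0.1767, -0.5605).
r_{13} = e_1·w_3 = 2.2283; r_{23} = e_2·w_3 = -1.7607.
u_3 = w_3 − 2.2283·e_1 + 1.7607·e_2 = (-0.7922, -3.6168, 0.6889, 3.8407).
‖u_3‖ = 5.3791, so e_3 = (-0.1473, -0.6724, 0.1281, 0.7140).
Qᵀb = (-2.5997, 0.8469, 4.5146).
Back-substitute: x_3 = 4.5146/5.3791 = 0.8393.
x_2 = (0.8469 + 1.7607·0.8393)/5.6599 = 0.4107.
x_1 = (-2.5997 − 2.2283·0.4107 − 2.2283·0.8393)/5.3852 = -1.0000.

x = (-1.0000, 0.4107, 0.8393)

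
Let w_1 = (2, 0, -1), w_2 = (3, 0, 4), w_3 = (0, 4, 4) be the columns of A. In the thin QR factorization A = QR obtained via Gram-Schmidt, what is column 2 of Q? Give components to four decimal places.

w_1 = (2, 0, -1); ‖w_1‖ = 2.2361, so q_1 = (0.8944, 0.0000, -0.4472).
q_1·w_2 = 0.8944·3 + 0.0000·0 + (-0.4472)·4 = 0.8944.
u_2 = w_2 − 0.8944·q_1 = (2.2000, 0.0000, 4.4000).
‖u_2‖ = 4.9193, so q_2 = (0.4472, 0.0000, 0.8944).

q_2 = (0.4472, 0.0000, 0.8944)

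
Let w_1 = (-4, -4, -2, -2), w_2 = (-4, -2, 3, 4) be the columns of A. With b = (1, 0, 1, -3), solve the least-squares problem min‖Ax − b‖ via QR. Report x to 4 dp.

e_1 = w_1/‖w_1‖ = (-4, -4, -2, -2)/6.3246 = (-0.6325, -0.6325, -0.3162, -0.3162).
r_{12} = e_1·w_2 = 1.5811.
u_2 = w_2 − 1.5811·e_1 = (-3.0000, -1.0000, 3.5000, 4.5000).
‖u_2‖ = 6.5192, so e_2 = (-0.4602, -0.1534, 0.5369, 0.6903).
Qᵀb = (0.0000, -1.9941).
Back-substitute: x_2 = -1.9941/6.5192 = -0.3059.
x_1 = (0.0000 − 1.5811·(-0.3059))/6.3246 = 0.0765.

x = (0.0765, -0.3059)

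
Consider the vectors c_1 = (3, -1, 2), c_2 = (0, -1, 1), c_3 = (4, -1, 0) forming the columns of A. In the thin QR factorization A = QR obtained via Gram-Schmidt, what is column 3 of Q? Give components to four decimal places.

e_1 = c_1/‖c_1‖ = (3, -1, 2)/3.7417 = (0.8018, -0.2673, 0.5345).
r_{12} = e_1·c_2 = 0.8018.
u_2 = c_2 − 0.8018·e_1 = (-0.6429, -0.7857, 0.5714).
‖u_2‖ = 1.1650, so e_2 = (-0.5518, -0.6745, 0.4905).
r_{13} = e_1·c_3 = 3.4744; r_{23} = e_2·c_3 = -1.5328.
u_3 = c_3 − 3.4744·e_1 + 1.5328·e_2 = (0.3684, -1.1053, -1.1053).
‖u_3‖ = 1.6059, so e_3 = (0.2294, -0.6882, -0.6882).

e_3 = (0.2294, -0.6882, -0.6882)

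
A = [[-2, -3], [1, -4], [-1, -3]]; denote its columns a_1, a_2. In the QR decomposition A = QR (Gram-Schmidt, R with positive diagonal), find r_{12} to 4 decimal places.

a_1 = (-2, 1, -1); ‖a_1‖ = 2.4495, so q_1 = (-0.8165, 0.4082, -0.4082).
r_{12} = q_1·a_2 = 2.0412.

r_{12} = 2.0412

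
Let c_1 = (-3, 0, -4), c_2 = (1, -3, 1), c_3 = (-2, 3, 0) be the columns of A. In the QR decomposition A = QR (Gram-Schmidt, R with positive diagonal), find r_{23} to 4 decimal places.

r_{23} = -3.0998

c_1 = (-3, 0, -4); ‖c_1‖ = 5.0000, so e_1 = (-0.6000, 0.0000, -0.8000).
e_1·c_2 = (-0.6000)·1 + 0.0000·(-3) + (-0.8000)·1 = -1.4000.
u_2 = c_2 + 1.4000·e_1 = (0.1600, -3.0000, -0.1200).
‖u_2‖ = 3.0067, so e_2 = (0.0532, -0.9978, -0.0399).
r_{23} = e_2·c_3 = -3.0998.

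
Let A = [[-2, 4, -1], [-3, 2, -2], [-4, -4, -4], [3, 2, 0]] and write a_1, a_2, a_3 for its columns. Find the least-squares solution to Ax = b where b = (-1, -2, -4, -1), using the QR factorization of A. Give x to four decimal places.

q_1 = a_1/‖a_1‖ = (-2, -3, -4, 3)/6.1644 = (-0.3244, -0.4867, -0.6489, 0.4867).
r_{12} = q_1·a_2 = 1.2978.
u_2 = a_2 − 1.2978·q_1 = (4.4211, 2.6316, -3.1579, 1.3684).
‖u_2‖ = 6.1900, so q_2 = (0.7142, 0.4251, -0.5102, 0.2211).
r_{13} = q_1·a_3 = 3.8933; r_{23} = q_2·a_3 = 0.4762.
u_3 = a_3 − 3.8933·q_1 − 0.4762·q_2 = (-0.0769, -0.3077, -1.2308, -2.0000).
‖u_3‖ = 2.3697, so q_3 = (-0.0325, -0.1298, -0.5194, -0.8440).
Qᵀb = (3.4066, 0.2551, 3.2137).
Back-substitute: x_3 = 3.2137/2.3697 = 1.3562.
x_2 = (0.2551 − 0.4762·1.3562)/6.1900 = -0.0631.
x_1 = (3.4066 − 1.2978·(-0.0631) − 3.8933·1.3562)/6.1644 = -0.2906.

x = (-0.2906, -0.0631, 1.3562)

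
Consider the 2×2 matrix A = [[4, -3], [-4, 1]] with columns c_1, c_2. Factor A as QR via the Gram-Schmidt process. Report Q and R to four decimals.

Q = [[0.7071, -0.7071], [-0.7071, -0.7071]], R = [[5.6569, -2.8284], [0.0000, 1.4142]]

c_1 = (4, -4); ‖c_1‖ = 5.6569, so e_1 = (0.7071, -0.7071).
e_1·c_2 = 0.7071·(-3) + (-0.7071)·1 = -2.8284.
u_2 = c_2 + 2.8284·e_1 = (-1.0000, -1.0000).
‖u_2‖ = 1.4142, so e_2 = (-0.7071, -0.7071).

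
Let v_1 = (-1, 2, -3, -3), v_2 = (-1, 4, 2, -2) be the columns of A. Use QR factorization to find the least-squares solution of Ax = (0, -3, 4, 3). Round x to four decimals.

x = (-1.1842, 0.0263)

v_1 = (-1, 2, -3, -3); ‖v_1‖ = 4.7958, so q_1 = (-0.2085, 0.4170, -0.6255, -0.6255).
q_1·v_2 = (-0.2085)·(-1) + 0.4170·4 + (-0.6255)·2 + (-0.6255)·(-2) = 1.8766.
u_2 = v_2 − 1.8766·q_1 = (-0.6087, 3.2174, 3.1739, -0.8261).
‖u_2‖ = 4.6345, so q_2 = (-0.1313, 0.6942, 0.6849, -0.1782).
Qᵀb = (-5.6299, 0.1220).
Back-substitute: x_2 = 0.1220/4.6345 = 0.0263.
x_1 = (-5.6299 − 1.8766·0.0263)/4.7958 = -1.1842.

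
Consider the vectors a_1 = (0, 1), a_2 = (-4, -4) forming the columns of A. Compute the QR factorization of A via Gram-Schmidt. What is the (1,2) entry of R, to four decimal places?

e_1 = a_1/‖a_1‖ = (0, 1)/1.0000 = (0.0000, 1.0000).
r_{12} = e_1·a_2 = -4.0000.

r_{12} = -4.0000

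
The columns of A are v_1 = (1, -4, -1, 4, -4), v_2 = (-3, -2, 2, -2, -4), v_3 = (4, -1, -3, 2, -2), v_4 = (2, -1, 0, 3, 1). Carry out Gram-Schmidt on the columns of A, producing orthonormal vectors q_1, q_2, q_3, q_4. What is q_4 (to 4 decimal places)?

q_4 = (0.6028, -0.1947, 0.7660, -0.0837, 0.0701)

q_1 = v_1/‖v_1‖ = (1, -4, -1, 4, -4)/7.0711 = (0.1414, -0.5657, -0.1414, 0.5657, -0.5657).
r_{12} = q_1·v_2 = 1.5556.
u_2 = v_2 − 1.5556·q_1 = (-3.2200, -1.1200, 2.2200, -2.8800, -3.1200).
‖u_2‖ = 5.8805, so q_2 = (-0.5476, -0.1905, 0.3775, -0.4898, -0.5306).
r_{13} = q_1·v_3 = 3.8184; r_{23} = q_2·v_3 = -3.0508.
u_3 = v_3 − 3.8184·q_1 + 3.0508·q_2 = (1.7895, 0.5789, -1.3083, -1.6541, -1.4586).
‖u_3‖ = 3.1801, so q_3 = (0.5627, 0.1821, -0.4114, -0.5202, -0.4587).
r_{14} = q_1·v_4 = 1.9799; r_{24} = q_2·v_4 = -2.9045; r_{34} = q_3·v_4 = -1.0758.
u_4 = v_4 − 1.9799·q_1 + 2.9045·q_2 + 1.0758·q_3 = (0.7349, -0.2373, 0.9339, -0.1021, 0.0855).
‖u_4‖ = 1.2192, so q_4 = (0.6028, -0.1947, 0.7660, -0.0837, 0.0701).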